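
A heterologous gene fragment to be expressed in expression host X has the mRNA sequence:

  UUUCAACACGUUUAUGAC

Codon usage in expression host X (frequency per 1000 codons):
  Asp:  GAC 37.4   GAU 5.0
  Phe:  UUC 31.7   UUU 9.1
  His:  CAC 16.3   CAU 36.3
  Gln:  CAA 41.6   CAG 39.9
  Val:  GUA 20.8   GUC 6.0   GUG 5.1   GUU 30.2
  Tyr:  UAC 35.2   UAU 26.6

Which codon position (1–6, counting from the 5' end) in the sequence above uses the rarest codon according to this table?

Codon 1 UUU (Phe): 9.1 per 1000.
Codon 2 CAA (Gln): 41.6 per 1000.
Codon 3 CAC (His): 16.3 per 1000.
Codon 4 GUU (Val): 30.2 per 1000.
Codon 5 UAU (Tyr): 26.6 per 1000.
Codon 6 GAC (Asp): 37.4 per 1000.
Lowest frequency is 9.1 at codon 1.

1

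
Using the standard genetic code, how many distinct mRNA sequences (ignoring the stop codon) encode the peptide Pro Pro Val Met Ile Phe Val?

1536

Pro: 4 codons.
Pro: 4 codons.
Val: 4 codons.
Met: 1 codon.
Ile: 3 codons.
Phe: 2 codons.
Val: 4 codons.
4 × 4 × 4 × 1 × 3 × 2 × 4 = 1536.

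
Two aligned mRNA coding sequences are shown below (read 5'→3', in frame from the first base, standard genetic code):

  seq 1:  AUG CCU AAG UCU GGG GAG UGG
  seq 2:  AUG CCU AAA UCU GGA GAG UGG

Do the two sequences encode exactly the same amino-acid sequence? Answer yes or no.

yes

Codon 1: AUG Met / AUG Met — identical.
Codon 2: CCU Pro / CCU Pro — identical.
Codon 3: AAG Lys / AAA Lys — synonymous.
Codon 4: UCU Ser / UCU Ser — identical.
Codon 5: GGG Gly / GGA Gly — synonymous.
Codon 6: GAG Glu / GAG Glu — identical.
Codon 7: UGG Trp / UGG Trp — identical.
Nonsynonymous differences: 0 → same protein.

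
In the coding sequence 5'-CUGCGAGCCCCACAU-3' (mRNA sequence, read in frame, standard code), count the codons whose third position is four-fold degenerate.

Codon 1 CUG (Leu): third position 4-fold.
Codon 2 CGA (Arg): third position 4-fold.
Codon 3 GCC (Ala): third position 4-fold.
Codon 4 CCA (Pro): third position 4-fold.
Codon 5 CAU (His): third position 2-fold.
Four-fold degenerate third positions: 4.

4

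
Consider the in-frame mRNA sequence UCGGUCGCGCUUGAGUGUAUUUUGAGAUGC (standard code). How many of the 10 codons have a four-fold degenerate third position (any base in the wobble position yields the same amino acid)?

Codon 1 UCG (Ser): third position 4-fold.
Codon 2 GUC (Val): third position 4-fold.
Codon 3 GCG (Ala): third position 4-fold.
Codon 4 CUU (Leu): third position 4-fold.
Codon 5 GAG (Glu): third position 2-fold.
Codon 6 UGU (Cys): third position 2-fold.
Codon 7 AUU (Ile): third position 3-fold.
Codon 8 UUG (Leu): third position 2-fold.
Codon 9 AGA (Arg): third position 2-fold.
Codon 10 UGC (Cys): third position 2-fold.
Four-fold degenerate third positions: 4.

4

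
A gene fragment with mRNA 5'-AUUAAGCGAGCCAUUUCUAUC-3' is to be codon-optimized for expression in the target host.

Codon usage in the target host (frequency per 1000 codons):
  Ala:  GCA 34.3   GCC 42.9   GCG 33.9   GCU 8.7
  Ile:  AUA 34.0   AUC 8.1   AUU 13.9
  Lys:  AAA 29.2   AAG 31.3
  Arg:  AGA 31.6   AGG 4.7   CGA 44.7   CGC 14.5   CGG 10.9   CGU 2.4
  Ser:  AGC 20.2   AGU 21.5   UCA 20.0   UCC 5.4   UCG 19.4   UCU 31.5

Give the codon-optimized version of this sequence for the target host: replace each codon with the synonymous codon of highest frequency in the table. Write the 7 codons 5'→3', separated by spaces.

Codon 1 (Ile): best is AUA at 34.0.
Codon 2 (Lys): best is AAG at 31.3.
Codon 3 (Arg): best is CGA at 44.7.
Codon 4 (Ala): best is GCC at 42.9.
Codon 5 (Ile): best is AUA at 34.0.
Codon 6 (Ser): best is UCU at 31.5.
Codon 7 (Ile): best is AUA at 34.0.

AUA AAG CGA GCC AUA UCU AUA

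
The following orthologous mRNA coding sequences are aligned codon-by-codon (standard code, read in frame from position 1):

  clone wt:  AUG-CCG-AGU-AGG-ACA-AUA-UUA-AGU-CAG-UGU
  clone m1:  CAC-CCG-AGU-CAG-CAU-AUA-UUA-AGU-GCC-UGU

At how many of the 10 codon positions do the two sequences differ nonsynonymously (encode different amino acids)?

Codon 1: AUG Met / CAC His — nonsynonymous.
Codon 2: CCG Pro / CCG Pro — identical.
Codon 3: AGU Ser / AGU Ser — identical.
Codon 4: AGG Arg / CAG Gln — nonsynonymous.
Codon 5: ACA Thr / CAU His — nonsynonymous.
Codon 6: AUA Ile / AUA Ile — identical.
Codon 7: UUA Leu / UUA Leu — identical.
Codon 8: AGU Ser / AGU Ser — identical.
Codon 9: CAG Gln / GCC Ala — nonsynonymous.
Codon 10: UGU Cys / UGU Cys — identical.
Nonsynonymous differences: 4.

4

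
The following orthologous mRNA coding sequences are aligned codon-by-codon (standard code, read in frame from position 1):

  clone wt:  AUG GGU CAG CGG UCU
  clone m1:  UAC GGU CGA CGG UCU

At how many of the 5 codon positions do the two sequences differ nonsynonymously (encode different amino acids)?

Codon 1: AUG Met / UAC Tyr — nonsynonymous.
Codon 2: GGU Gly / GGU Gly — identical.
Codon 3: CAG Gln / CGA Arg — nonsynonymous.
Codon 4: CGG Arg / CGG Arg — identical.
Codon 5: UCU Ser / UCU Ser — identical.
Nonsynonymous differences: 2.

2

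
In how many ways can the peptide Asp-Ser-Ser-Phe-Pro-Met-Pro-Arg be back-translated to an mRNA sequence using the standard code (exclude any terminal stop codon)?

Asp: 2 codons.
Ser: 6 codons.
Ser: 6 codons.
Phe: 2 codons.
Pro: 4 codons.
Met: 1 codon.
Pro: 4 codons.
Arg: 6 codons.
2 × 6 × 6 × 2 × 4 × 1 × 4 × 6 = 13824.

13824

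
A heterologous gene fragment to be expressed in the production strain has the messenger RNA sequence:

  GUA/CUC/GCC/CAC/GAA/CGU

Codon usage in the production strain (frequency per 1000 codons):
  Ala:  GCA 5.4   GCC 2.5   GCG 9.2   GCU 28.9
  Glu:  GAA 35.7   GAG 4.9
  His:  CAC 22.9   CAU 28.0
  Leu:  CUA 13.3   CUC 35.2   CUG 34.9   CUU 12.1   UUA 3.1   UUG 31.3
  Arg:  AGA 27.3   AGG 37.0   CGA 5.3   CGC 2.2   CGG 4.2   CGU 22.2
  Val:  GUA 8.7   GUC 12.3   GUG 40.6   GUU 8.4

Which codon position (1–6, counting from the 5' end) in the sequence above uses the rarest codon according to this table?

3

Codon 1 GUA (Val): 8.7 per 1000.
Codon 2 CUC (Leu): 35.2 per 1000.
Codon 3 GCC (Ala): 2.5 per 1000.
Codon 4 CAC (His): 22.9 per 1000.
Codon 5 GAA (Glu): 35.7 per 1000.
Codon 6 CGU (Arg): 22.2 per 1000.
Lowest frequency is 2.5 at codon 3.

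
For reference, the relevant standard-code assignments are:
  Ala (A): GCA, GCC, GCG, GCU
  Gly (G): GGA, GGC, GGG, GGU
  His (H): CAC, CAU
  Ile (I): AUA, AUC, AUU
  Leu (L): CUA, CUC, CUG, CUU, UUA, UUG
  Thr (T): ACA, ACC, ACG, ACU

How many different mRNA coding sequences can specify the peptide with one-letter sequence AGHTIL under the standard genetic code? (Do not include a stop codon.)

Ala: 4 codons.
Gly: 4 codons.
His: 2 codons.
Thr: 4 codons.
Ile: 3 codons.
Leu: 6 codons.
4 × 4 × 2 × 4 × 3 × 6 = 2304.

2304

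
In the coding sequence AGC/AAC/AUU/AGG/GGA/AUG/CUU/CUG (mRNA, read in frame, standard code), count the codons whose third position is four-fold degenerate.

Codon 1 AGC (Ser): third position 2-fold.
Codon 2 AAC (Asn): third position 2-fold.
Codon 3 AUU (Ile): third position 3-fold.
Codon 4 AGG (Arg): third position 2-fold.
Codon 5 GGA (Gly): third position 4-fold.
Codon 6 AUG (Met): third position 1-fold.
Codon 7 CUU (Leu): third position 4-fold.
Codon 8 CUG (Leu): third position 4-fold.
Four-fold degenerate third positions: 3.

3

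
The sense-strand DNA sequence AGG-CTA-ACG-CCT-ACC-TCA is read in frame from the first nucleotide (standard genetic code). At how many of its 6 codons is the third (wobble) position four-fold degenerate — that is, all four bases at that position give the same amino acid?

5

Codon 1 AGG (Arg): third position 2-fold.
Codon 2 CTA (Leu): third position 4-fold.
Codon 3 ACG (Thr): third position 4-fold.
Codon 4 CCT (Pro): third position 4-fold.
Codon 5 ACC (Thr): third position 4-fold.
Codon 6 TCA (Ser): third position 4-fold.
Four-fold degenerate third positions: 5.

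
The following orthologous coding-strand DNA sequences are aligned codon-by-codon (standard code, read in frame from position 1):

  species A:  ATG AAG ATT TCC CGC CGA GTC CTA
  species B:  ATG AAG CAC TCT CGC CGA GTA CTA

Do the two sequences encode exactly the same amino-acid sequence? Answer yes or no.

Codon 1: ATG Met / ATG Met — identical.
Codon 2: AAG Lys / AAG Lys — identical.
Codon 3: ATT Ile / CAC His — nonsynonymous.
Codon 4: TCC Ser / TCT Ser — synonymous.
Codon 5: CGC Arg / CGC Arg — identical.
Codon 6: CGA Arg / CGA Arg — identical.
Codon 7: GTC Val / GTA Val — synonymous.
Codon 8: CTA Leu / CTA Leu — identical.
Nonsynonymous differences: 1 → different protein.

no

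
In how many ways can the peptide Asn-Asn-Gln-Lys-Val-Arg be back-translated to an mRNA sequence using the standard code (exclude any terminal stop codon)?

Asn: 2 codons.
Asn: 2 codons.
Gln: 2 codons.
Lys: 2 codons.
Val: 4 codons.
Arg: 6 codons.
2 × 2 × 2 × 2 × 4 × 6 = 384.

384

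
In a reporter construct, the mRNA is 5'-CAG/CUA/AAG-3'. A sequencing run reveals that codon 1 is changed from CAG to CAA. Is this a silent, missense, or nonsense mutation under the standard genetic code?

Position 3 falls in codon 1: CAG → Gln.
After the substitution the codon is CAA → Gln.
Both encode Gln, so the change is synonymous.

silent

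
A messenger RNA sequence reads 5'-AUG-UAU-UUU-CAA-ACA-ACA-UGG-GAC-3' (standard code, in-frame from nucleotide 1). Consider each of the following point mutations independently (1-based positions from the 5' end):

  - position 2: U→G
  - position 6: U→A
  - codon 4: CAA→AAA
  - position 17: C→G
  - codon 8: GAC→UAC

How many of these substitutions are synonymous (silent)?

0

Codon 1: AUG (Met) → AGG (Arg) — missense.
Codon 2: UAU (Tyr) → UAA (Stop) — nonsense.
Codon 4: CAA (Gln) → AAA (Lys) — missense.
Codon 6: ACA (Thr) → AGA (Arg) — missense.
Codon 8: GAC (Asp) → UAC (Tyr) — missense.
Synonymous: 0 of 5.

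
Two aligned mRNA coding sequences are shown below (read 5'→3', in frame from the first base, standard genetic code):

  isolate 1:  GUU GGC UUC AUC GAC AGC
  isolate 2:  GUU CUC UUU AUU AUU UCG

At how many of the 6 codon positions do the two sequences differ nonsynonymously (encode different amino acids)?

Codon 1: GUU Val / GUU Val — identical.
Codon 2: GGC Gly / CUC Leu — nonsynonymous.
Codon 3: UUC Phe / UUU Phe — synonymous.
Codon 4: AUC Ile / AUU Ile — synonymous.
Codon 5: GAC Asp / AUU Ile — nonsynonymous.
Codon 6: AGC Ser / UCG Ser — synonymous.
Nonsynonymous differences: 2.

2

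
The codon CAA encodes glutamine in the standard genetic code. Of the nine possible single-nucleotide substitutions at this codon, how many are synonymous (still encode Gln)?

1

Position 1: none → 0 synonymous.
Position 2: none → 0 synonymous.
Position 3: CAG → 1 synonymous.
Total: 0 + 0 + 1 = 1.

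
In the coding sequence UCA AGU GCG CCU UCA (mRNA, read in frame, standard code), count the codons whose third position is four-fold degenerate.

Codon 1 UCA (Ser): third position 4-fold.
Codon 2 AGU (Ser): third position 2-fold.
Codon 3 GCG (Ala): third position 4-fold.
Codon 4 CCU (Pro): third position 4-fold.
Codon 5 UCA (Ser): third position 4-fold.
Four-fold degenerate third positions: 4.

4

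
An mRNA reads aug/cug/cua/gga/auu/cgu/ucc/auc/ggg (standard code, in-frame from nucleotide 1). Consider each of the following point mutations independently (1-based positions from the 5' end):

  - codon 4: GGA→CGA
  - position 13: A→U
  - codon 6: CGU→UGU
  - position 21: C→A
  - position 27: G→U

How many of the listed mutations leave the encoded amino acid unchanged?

2

Codon 4: GGA (Gly) → CGA (Arg) — missense.
Codon 5: AUU (Ile) → UUU (Phe) — missense.
Codon 6: CGU (Arg) → UGU (Cys) — missense.
Codon 7: UCC (Ser) → UCA (Ser) — synonymous.
Codon 9: GGG (Gly) → GGU (Gly) — synonymous.
Synonymous: 2 of 5.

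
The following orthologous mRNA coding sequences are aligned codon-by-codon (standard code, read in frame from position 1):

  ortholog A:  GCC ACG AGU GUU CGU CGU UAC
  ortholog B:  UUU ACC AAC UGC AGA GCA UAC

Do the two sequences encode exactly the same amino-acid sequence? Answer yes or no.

Codon 1: GCC Ala / UUU Phe — nonsynonymous.
Codon 2: ACG Thr / ACC Thr — synonymous.
Codon 3: AGU Ser / AAC Asn — nonsynonymous.
Codon 4: GUU Val / UGC Cys — nonsynonymous.
Codon 5: CGU Arg / AGA Arg — synonymous.
Codon 6: CGU Arg / GCA Ala — nonsynonymous.
Codon 7: UAC Tyr / UAC Tyr — identical.
Nonsynonymous differences: 4 → different protein.

no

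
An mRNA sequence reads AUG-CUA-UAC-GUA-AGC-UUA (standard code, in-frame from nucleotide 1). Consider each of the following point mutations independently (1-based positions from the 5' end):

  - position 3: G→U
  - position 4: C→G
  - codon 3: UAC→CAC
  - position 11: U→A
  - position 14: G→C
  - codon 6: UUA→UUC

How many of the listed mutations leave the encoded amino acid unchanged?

0

Codon 1: AUG (Met) → AUU (Ile) — missense.
Codon 2: CUA (Leu) → GUA (Val) — missense.
Codon 3: UAC (Tyr) → CAC (His) — missense.
Codon 4: GUA (Val) → GAA (Glu) — missense.
Codon 5: AGC (Ser) → ACC (Thr) — missense.
Codon 6: UUA (Leu) → UUC (Phe) — missense.
Synonymous: 0 of 6.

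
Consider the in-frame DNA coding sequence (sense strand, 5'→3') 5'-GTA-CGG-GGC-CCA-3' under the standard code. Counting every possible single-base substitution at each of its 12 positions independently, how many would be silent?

Codon 1 (GTA, Val): 3 synonymous substitutions.
Codon 2 (CGG, Arg): 4 synonymous substitutions.
Codon 3 (GGC, Gly): 3 synonymous substitutions.
Codon 4 (CCA, Pro): 3 synonymous substitutions.
Total: 3 + 4 + 3 + 3 = 13.

13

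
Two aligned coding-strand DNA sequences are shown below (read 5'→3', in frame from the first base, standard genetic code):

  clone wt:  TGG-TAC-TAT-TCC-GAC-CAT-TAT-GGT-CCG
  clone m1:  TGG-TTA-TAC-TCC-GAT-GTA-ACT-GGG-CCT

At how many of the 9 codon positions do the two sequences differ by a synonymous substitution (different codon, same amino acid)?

Codon 1: TGG Trp / TGG Trp — identical.
Codon 2: TAC Tyr / TTA Leu — nonsynonymous.
Codon 3: TAT Tyr / TAC Tyr — synonymous.
Codon 4: TCC Ser / TCC Ser — identical.
Codon 5: GAC Asp / GAT Asp — synonymous.
Codon 6: CAT His / GTA Val — nonsynonymous.
Codon 7: TAT Tyr / ACT Thr — nonsynonymous.
Codon 8: GGT Gly / GGG Gly — synonymous.
Codon 9: CCG Pro / CCT Pro — synonymous.
Synonymous differences: 4.

4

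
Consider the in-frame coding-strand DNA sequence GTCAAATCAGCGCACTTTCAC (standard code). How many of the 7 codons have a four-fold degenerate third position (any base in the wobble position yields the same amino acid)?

3

Codon 1 GTC (Val): third position 4-fold.
Codon 2 AAA (Lys): third position 2-fold.
Codon 3 TCA (Ser): third position 4-fold.
Codon 4 GCG (Ala): third position 4-fold.
Codon 5 CAC (His): third position 2-fold.
Codon 6 TTT (Phe): third position 2-fold.
Codon 7 CAC (His): third position 2-fold.
Four-fold degenerate third positions: 3.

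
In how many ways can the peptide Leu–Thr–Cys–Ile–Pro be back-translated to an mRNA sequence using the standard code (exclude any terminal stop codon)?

Leu: 6 codons.
Thr: 4 codons.
Cys: 2 codons.
Ile: 3 codons.
Pro: 4 codons.
6 × 4 × 2 × 3 × 4 = 576.

576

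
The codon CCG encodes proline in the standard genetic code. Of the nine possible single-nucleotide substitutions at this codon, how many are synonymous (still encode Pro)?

3

Position 1: none → 0 synonymous.
Position 2: none → 0 synonymous.
Position 3: CCU, CCC, CCA → 3 synonymous.
Total: 0 + 0 + 3 = 3.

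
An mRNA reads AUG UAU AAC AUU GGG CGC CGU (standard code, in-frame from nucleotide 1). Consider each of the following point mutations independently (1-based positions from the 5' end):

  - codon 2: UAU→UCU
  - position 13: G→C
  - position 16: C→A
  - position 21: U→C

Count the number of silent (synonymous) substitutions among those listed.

1

Codon 2: UAU (Tyr) → UCU (Ser) — missense.
Codon 5: GGG (Gly) → CGG (Arg) — missense.
Codon 6: CGC (Arg) → AGC (Ser) — missense.
Codon 7: CGU (Arg) → CGC (Arg) — synonymous.
Synonymous: 1 of 4.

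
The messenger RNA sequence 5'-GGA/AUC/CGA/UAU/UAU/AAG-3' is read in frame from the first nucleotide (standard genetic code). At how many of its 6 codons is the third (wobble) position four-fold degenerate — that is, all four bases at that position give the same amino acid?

Codon 1 GGA (Gly): third position 4-fold.
Codon 2 AUC (Ile): third position 3-fold.
Codon 3 CGA (Arg): third position 4-fold.
Codon 4 UAU (Tyr): third position 2-fold.
Codon 5 UAU (Tyr): third position 2-fold.
Codon 6 AAG (Lys): third position 2-fold.
Four-fold degenerate third positions: 2.

2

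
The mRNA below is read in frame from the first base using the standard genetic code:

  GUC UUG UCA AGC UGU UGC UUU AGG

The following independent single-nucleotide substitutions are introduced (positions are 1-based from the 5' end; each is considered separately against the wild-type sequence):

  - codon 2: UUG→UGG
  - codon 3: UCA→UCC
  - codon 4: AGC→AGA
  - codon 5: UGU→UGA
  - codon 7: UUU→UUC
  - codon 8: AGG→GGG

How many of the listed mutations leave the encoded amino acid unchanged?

2

Codon 2: UUG (Leu) → UGG (Trp) — missense.
Codon 3: UCA (Ser) → UCC (Ser) — synonymous.
Codon 4: AGC (Ser) → AGA (Arg) — missense.
Codon 5: UGU (Cys) → UGA (Stop) — nonsense.
Codon 7: UUU (Phe) → UUC (Phe) — synonymous.
Codon 8: AGG (Arg) → GGG (Gly) — missense.
Synonymous: 2 of 6.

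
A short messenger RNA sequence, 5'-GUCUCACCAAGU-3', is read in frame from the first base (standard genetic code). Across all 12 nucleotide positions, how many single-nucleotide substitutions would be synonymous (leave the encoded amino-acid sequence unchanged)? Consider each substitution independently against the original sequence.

Codon 1 (GUC, Val): 3 synonymous substitutions.
Codon 2 (UCA, Ser): 3 synonymous substitutions.
Codon 3 (CCA, Pro): 3 synonymous substitutions.
Codon 4 (AGU, Ser): 1 synonymous substitution.
Total: 3 + 3 + 3 + 1 = 10.

10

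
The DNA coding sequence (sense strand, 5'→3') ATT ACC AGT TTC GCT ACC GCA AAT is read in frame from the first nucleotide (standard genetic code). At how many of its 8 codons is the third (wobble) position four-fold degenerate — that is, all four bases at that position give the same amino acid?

Codon 1 ATT (Ile): third position 3-fold.
Codon 2 ACC (Thr): third position 4-fold.
Codon 3 AGT (Ser): third position 2-fold.
Codon 4 TTC (Phe): third position 2-fold.
Codon 5 GCT (Ala): third position 4-fold.
Codon 6 ACC (Thr): third position 4-fold.
Codon 7 GCA (Ala): third position 4-fold.
Codon 8 AAT (Asn): third position 2-fold.
Four-fold degenerate third positions: 4.

4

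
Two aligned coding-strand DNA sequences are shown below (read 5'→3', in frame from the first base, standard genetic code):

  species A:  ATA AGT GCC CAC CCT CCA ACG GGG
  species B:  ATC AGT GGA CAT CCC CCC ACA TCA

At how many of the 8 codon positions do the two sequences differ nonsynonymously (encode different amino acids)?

Codon 1: ATA Ile / ATC Ile — synonymous.
Codon 2: AGT Ser / AGT Ser — identical.
Codon 3: GCC Ala / GGA Gly — nonsynonymous.
Codon 4: CAC His / CAT His — synonymous.
Codon 5: CCT Pro / CCC Pro — synonymous.
Codon 6: CCA Pro / CCC Pro — synonymous.
Codon 7: ACG Thr / ACA Thr — synonymous.
Codon 8: GGG Gly / TCA Ser — nonsynonymous.
Nonsynonymous differences: 2.

2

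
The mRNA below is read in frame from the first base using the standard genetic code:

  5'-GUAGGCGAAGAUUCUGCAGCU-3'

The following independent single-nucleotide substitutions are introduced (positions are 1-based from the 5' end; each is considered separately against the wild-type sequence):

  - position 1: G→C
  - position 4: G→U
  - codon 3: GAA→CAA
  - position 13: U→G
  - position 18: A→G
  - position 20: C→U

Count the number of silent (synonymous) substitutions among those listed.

1

Codon 1: GUA (Val) → CUA (Leu) — missense.
Codon 2: GGC (Gly) → UGC (Cys) — missense.
Codon 3: GAA (Glu) → CAA (Gln) — missense.
Codon 5: UCU (Ser) → GCU (Ala) — missense.
Codon 6: GCA (Ala) → GCG (Ala) — synonymous.
Codon 7: GCU (Ala) → GUU (Val) — missense.
Synonymous: 1 of 6.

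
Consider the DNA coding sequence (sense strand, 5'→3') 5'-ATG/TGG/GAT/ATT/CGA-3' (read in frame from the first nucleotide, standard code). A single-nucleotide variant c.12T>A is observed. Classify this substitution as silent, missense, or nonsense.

silent

Position 12 falls in codon 4: ATT → Ile.
After the substitution the codon is ATA → Ile.
Both encode Ile, so the change is synonymous.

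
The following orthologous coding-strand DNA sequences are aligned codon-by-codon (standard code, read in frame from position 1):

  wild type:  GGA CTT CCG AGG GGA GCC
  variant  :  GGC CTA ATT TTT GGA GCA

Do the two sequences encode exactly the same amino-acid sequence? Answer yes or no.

no

Codon 1: GGA Gly / GGC Gly — synonymous.
Codon 2: CTT Leu / CTA Leu — synonymous.
Codon 3: CCG Pro / ATT Ile — nonsynonymous.
Codon 4: AGG Arg / TTT Phe — nonsynonymous.
Codon 5: GGA Gly / GGA Gly — identical.
Codon 6: GCC Ala / GCA Ala — synonymous.
Nonsynonymous differences: 2 → different protein.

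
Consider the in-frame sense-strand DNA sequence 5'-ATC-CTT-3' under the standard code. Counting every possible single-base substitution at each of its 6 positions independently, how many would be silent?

5

Codon 1 (ATC, Ile): 2 synonymous substitutions.
Codon 2 (CTT, Leu): 3 synonymous substitutions.
Total: 2 + 3 = 5.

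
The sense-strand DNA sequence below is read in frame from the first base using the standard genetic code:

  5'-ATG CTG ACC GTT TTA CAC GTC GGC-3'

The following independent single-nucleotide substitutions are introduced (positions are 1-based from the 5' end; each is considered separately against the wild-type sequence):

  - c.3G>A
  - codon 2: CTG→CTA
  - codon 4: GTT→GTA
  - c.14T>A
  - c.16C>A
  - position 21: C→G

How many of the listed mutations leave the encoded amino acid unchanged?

Codon 1: ATG (Met) → ATA (Ile) — missense.
Codon 2: CTG (Leu) → CTA (Leu) — synonymous.
Codon 4: GTT (Val) → GTA (Val) — synonymous.
Codon 5: TTA (Leu) → TAA (Stop) — nonsense.
Codon 6: CAC (His) → AAC (Asn) — missense.
Codon 7: GTC (Val) → GTG (Val) — synonymous.
Synonymous: 3 of 6.

3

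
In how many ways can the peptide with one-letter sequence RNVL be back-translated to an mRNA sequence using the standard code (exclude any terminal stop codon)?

288

Arg: 6 codons.
Asn: 2 codons.
Val: 4 codons.
Leu: 6 codons.
6 × 2 × 4 × 6 = 288.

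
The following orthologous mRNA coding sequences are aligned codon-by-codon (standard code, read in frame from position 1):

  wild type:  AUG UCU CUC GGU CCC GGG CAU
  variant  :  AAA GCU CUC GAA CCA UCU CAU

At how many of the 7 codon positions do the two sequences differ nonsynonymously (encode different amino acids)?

4

Codon 1: AUG Met / AAA Lys — nonsynonymous.
Codon 2: UCU Ser / GCU Ala — nonsynonymous.
Codon 3: CUC Leu / CUC Leu — identical.
Codon 4: GGU Gly / GAA Glu — nonsynonymous.
Codon 5: CCC Pro / CCA Pro — synonymous.
Codon 6: GGG Gly / UCU Ser — nonsynonymous.
Codon 7: CAU His / CAU His — identical.
Nonsynonymous differences: 4.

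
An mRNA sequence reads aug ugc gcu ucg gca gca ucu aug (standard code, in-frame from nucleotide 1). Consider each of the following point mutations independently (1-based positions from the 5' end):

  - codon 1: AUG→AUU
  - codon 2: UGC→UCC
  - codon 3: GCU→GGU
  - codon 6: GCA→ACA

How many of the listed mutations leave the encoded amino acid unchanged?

0

Codon 1: AUG (Met) → AUU (Ile) — missense.
Codon 2: UGC (Cys) → UCC (Ser) — missense.
Codon 3: GCU (Ala) → GGU (Gly) — missense.
Codon 6: GCA (Ala) → ACA (Thr) — missense.
Synonymous: 0 of 4.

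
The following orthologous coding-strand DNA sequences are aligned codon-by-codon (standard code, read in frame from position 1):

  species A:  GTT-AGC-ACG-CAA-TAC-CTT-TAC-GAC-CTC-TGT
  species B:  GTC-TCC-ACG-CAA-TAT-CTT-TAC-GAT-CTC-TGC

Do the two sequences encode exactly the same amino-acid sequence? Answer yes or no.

yes

Codon 1: GTT Val / GTC Val — synonymous.
Codon 2: AGC Ser / TCC Ser — synonymous.
Codon 3: ACG Thr / ACG Thr — identical.
Codon 4: CAA Gln / CAA Gln — identical.
Codon 5: TAC Tyr / TAT Tyr — synonymous.
Codon 6: CTT Leu / CTT Leu — identical.
Codon 7: TAC Tyr / TAC Tyr — identical.
Codon 8: GAC Asp / GAT Asp — synonymous.
Codon 9: CTC Leu / CTC Leu — identical.
Codon 10: TGT Cys / TGC Cys — synonymous.
Nonsynonymous differences: 0 → same protein.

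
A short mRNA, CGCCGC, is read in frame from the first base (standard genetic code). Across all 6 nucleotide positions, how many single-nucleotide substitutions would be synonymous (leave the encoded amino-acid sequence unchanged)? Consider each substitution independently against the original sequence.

Codon 1 (CGC, Arg): 3 synonymous substitutions.
Codon 2 (CGC, Arg): 3 synonymous substitutions.
Total: 3 + 3 = 6.

6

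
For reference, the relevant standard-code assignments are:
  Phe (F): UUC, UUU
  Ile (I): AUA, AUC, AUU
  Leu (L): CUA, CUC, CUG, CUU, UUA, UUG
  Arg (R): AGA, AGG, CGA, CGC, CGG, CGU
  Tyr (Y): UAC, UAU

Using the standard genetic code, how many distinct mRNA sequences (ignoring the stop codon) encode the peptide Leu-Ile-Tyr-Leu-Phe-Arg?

2592

Leu: 6 codons.
Ile: 3 codons.
Tyr: 2 codons.
Leu: 6 codons.
Phe: 2 codons.
Arg: 6 codons.
6 × 3 × 2 × 6 × 2 × 6 = 2592.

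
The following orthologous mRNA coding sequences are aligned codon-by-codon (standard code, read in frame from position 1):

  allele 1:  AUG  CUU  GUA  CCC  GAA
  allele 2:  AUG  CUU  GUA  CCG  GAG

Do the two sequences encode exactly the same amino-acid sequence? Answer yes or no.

Codon 1: AUG Met / AUG Met — identical.
Codon 2: CUU Leu / CUU Leu — identical.
Codon 3: GUA Val / GUA Val — identical.
Codon 4: CCC Pro / CCG Pro — synonymous.
Codon 5: GAA Glu / GAG Glu — synonymous.
Nonsynonymous differences: 0 → same protein.

yes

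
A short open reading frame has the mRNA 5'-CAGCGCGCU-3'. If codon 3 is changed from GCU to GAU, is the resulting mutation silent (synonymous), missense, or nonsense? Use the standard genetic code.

Position 8 falls in codon 3: GCU → Ala.
After the substitution the codon is GAU → Asp.
Ala ≠ Asp, so this is a missense mutation.

missense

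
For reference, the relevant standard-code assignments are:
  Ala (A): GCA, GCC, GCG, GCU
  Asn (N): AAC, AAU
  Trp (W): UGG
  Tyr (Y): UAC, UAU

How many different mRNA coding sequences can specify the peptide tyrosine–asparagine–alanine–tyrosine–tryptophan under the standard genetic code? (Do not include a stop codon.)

Tyr: 2 codons.
Asn: 2 codons.
Ala: 4 codons.
Tyr: 2 codons.
Trp: 1 codon.
2 × 2 × 4 × 2 × 1 = 32.

32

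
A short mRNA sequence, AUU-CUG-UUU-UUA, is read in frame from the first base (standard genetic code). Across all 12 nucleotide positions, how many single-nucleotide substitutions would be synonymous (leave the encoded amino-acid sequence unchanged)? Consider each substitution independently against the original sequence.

9

Codon 1 (AUU, Ile): 2 synonymous substitutions.
Codon 2 (CUG, Leu): 4 synonymous substitutions.
Codon 3 (UUU, Phe): 1 synonymous substitution.
Codon 4 (UUA, Leu): 2 synonymous substitutions.
Total: 2 + 4 + 1 + 2 = 9.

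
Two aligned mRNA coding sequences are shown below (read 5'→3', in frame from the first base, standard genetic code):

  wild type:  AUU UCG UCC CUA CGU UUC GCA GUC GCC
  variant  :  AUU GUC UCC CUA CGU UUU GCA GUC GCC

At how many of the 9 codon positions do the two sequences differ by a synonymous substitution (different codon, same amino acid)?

Codon 1: AUU Ile / AUU Ile — identical.
Codon 2: UCG Ser / GUC Val — nonsynonymous.
Codon 3: UCC Ser / UCC Ser — identical.
Codon 4: CUA Leu / CUA Leu — identical.
Codon 5: CGU Arg / CGU Arg — identical.
Codon 6: UUC Phe / UUU Phe — synonymous.
Codon 7: GCA Ala / GCA Ala — identical.
Codon 8: GUC Val / GUC Val — identical.
Codon 9: GCC Ala / GCC Ala — identical.
Synonymous differences: 1.

1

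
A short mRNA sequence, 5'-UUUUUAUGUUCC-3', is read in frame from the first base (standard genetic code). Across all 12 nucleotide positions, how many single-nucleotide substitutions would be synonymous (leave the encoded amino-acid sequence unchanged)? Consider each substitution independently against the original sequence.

Codon 1 (UUU, Phe): 1 synonymous substitution.
Codon 2 (UUA, Leu): 2 synonymous substitutions.
Codon 3 (UGU, Cys): 1 synonymous substitution.
Codon 4 (UCC, Ser): 3 synonymous substitutions.
Total: 1 + 2 + 1 + 3 = 7.

7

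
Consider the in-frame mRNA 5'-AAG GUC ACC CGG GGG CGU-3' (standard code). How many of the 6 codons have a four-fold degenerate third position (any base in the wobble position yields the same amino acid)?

Codon 1 AAG (Lys): third position 2-fold.
Codon 2 GUC (Val): third position 4-fold.
Codon 3 ACC (Thr): third position 4-fold.
Codon 4 CGG (Arg): third position 4-fold.
Codon 5 GGG (Gly): third position 4-fold.
Codon 6 CGU (Arg): third position 4-fold.
Four-fold degenerate third positions: 5.

5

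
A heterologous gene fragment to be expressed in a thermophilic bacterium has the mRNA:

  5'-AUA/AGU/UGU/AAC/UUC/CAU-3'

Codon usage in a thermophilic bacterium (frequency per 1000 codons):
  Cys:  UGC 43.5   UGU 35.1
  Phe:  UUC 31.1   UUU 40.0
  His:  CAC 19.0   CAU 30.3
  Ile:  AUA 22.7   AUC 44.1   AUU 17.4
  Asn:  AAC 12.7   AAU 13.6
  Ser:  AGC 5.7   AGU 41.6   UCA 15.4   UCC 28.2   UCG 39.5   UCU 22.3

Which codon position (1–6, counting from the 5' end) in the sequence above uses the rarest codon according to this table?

Codon 1 AUA (Ile): 22.7 per 1000.
Codon 2 AGU (Ser): 41.6 per 1000.
Codon 3 UGU (Cys): 35.1 per 1000.
Codon 4 AAC (Asn): 12.7 per 1000.
Codon 5 UUC (Phe): 31.1 per 1000.
Codon 6 CAU (His): 30.3 per 1000.
Lowest frequency is 12.7 at codon 4.

4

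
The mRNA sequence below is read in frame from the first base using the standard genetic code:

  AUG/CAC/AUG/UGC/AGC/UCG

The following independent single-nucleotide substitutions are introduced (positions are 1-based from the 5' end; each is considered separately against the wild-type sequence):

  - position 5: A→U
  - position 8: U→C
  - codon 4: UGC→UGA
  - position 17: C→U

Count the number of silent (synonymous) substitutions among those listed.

0

Codon 2: CAC (His) → CUC (Leu) — missense.
Codon 3: AUG (Met) → ACG (Thr) — missense.
Codon 4: UGC (Cys) → UGA (Stop) — nonsense.
Codon 6: UCG (Ser) → UUG (Leu) — missense.
Synonymous: 0 of 4.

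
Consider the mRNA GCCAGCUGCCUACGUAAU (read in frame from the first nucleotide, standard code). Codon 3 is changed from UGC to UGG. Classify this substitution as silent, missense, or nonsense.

missense

Position 9 falls in codon 3: UGC → Cys.
After the substitution the codon is UGG → Trp.
Cys ≠ Trp, so this is a missense mutation.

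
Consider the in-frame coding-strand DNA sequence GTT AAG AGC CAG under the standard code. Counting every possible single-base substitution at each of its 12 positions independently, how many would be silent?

Codon 1 (GTT, Val): 3 synonymous substitutions.
Codon 2 (AAG, Lys): 1 synonymous substitution.
Codon 3 (AGC, Ser): 1 synonymous substitution.
Codon 4 (CAG, Gln): 1 synonymous substitution.
Total: 3 + 1 + 1 + 1 = 6.

6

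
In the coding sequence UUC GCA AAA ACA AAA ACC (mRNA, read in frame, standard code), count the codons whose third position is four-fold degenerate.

Codon 1 UUC (Phe): third position 2-fold.
Codon 2 GCA (Ala): third position 4-fold.
Codon 3 AAA (Lys): third position 2-fold.
Codon 4 ACA (Thr): third position 4-fold.
Codon 5 AAA (Lys): third position 2-fold.
Codon 6 ACC (Thr): third position 4-fold.
Four-fold degenerate third positions: 3.

3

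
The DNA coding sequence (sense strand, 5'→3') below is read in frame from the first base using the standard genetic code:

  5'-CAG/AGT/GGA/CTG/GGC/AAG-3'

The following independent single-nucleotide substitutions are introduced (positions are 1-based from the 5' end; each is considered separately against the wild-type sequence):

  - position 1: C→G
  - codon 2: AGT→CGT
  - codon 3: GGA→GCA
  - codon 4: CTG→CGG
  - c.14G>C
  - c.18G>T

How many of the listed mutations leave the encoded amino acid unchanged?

0

Codon 1: CAG (Gln) → GAG (Glu) — missense.
Codon 2: AGT (Ser) → CGT (Arg) — missense.
Codon 3: GGA (Gly) → GCA (Ala) — missense.
Codon 4: CTG (Leu) → CGG (Arg) — missense.
Codon 5: GGC (Gly) → GCC (Ala) — missense.
Codon 6: AAG (Lys) → AAT (Asn) — missense.
Synonymous: 0 of 6.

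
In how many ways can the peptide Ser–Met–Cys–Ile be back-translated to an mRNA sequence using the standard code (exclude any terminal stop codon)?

36

Ser: 6 codons.
Met: 1 codon.
Cys: 2 codons.
Ile: 3 codons.
6 × 1 × 2 × 3 = 36.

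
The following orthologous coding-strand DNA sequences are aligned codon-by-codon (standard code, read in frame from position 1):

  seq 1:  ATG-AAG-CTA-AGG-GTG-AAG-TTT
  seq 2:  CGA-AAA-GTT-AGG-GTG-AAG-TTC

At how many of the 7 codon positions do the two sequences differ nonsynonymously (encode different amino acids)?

Codon 1: ATG Met / CGA Arg — nonsynonymous.
Codon 2: AAG Lys / AAA Lys — synonymous.
Codon 3: CTA Leu / GTT Val — nonsynonymous.
Codon 4: AGG Arg / AGG Arg — identical.
Codon 5: GTG Val / GTG Val — identical.
Codon 6: AAG Lys / AAG Lys — identical.
Codon 7: TTT Phe / TTC Phe — synonymous.
Nonsynonymous differences: 2.

2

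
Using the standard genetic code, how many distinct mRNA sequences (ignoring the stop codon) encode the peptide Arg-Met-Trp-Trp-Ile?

18

Arg: 6 codons.
Met: 1 codon.
Trp: 1 codon.
Trp: 1 codon.
Ile: 3 codons.
6 × 1 × 1 × 1 × 3 = 18.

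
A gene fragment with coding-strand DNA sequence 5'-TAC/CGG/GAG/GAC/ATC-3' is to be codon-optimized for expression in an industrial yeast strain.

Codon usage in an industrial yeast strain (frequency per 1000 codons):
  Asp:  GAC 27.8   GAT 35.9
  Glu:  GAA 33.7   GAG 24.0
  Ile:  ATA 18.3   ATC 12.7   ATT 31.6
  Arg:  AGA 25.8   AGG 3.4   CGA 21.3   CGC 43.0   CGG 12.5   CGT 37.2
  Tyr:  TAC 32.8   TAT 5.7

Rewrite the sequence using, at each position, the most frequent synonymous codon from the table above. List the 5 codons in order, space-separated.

TAC CGC GAA GAT ATT

Codon 1 (Tyr): best is TAC at 32.8.
Codon 2 (Arg): best is CGC at 43.0.
Codon 3 (Glu): best is GAA at 33.7.
Codon 4 (Asp): best is GAT at 35.9.
Codon 5 (Ile): best is ATT at 31.6.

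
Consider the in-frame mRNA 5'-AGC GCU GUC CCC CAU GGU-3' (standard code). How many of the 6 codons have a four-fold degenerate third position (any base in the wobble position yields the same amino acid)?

4

Codon 1 AGC (Ser): third position 2-fold.
Codon 2 GCU (Ala): third position 4-fold.
Codon 3 GUC (Val): third position 4-fold.
Codon 4 CCC (Pro): third position 4-fold.
Codon 5 CAU (His): third position 2-fold.
Codon 6 GGU (Gly): third position 4-fold.
Four-fold degenerate third positions: 4.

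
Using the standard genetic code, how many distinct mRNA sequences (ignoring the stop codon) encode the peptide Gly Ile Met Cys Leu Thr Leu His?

6912

Gly: 4 codons.
Ile: 3 codons.
Met: 1 codon.
Cys: 2 codons.
Leu: 6 codons.
Thr: 4 codons.
Leu: 6 codons.
His: 2 codons.
4 × 3 × 1 × 2 × 6 × 4 × 6 × 2 = 6912.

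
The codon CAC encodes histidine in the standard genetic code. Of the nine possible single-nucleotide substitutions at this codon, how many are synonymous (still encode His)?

1

Position 1: none → 0 synonymous.
Position 2: none → 0 synonymous.
Position 3: CAU → 1 synonymous.
Total: 0 + 0 + 1 = 1.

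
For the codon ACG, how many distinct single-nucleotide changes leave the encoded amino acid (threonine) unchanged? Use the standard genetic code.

3

Position 1: none → 0 synonymous.
Position 2: none → 0 synonymous.
Position 3: ACU, ACC, ACA → 3 synonymous.
Total: 0 + 0 + 3 = 3.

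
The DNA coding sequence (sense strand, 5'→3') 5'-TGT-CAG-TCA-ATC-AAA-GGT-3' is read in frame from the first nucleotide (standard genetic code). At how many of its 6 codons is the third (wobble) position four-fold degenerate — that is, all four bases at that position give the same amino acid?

Codon 1 TGT (Cys): third position 2-fold.
Codon 2 CAG (Gln): third position 2-fold.
Codon 3 TCA (Ser): third position 4-fold.
Codon 4 ATC (Ile): third position 3-fold.
Codon 5 AAA (Lys): third position 2-fold.
Codon 6 GGT (Gly): third position 4-fold.
Four-fold degenerate third positions: 2.

2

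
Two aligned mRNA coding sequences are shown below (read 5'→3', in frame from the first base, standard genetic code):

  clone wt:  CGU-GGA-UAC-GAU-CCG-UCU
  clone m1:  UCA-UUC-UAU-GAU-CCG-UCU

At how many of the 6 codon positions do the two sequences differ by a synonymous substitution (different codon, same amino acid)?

1

Codon 1: CGU Arg / UCA Ser — nonsynonymous.
Codon 2: GGA Gly / UUC Phe — nonsynonymous.
Codon 3: UAC Tyr / UAU Tyr — synonymous.
Codon 4: GAU Asp / GAU Asp — identical.
Codon 5: CCG Pro / CCG Pro — identical.
Codon 6: UCU Ser / UCU Ser — identical.
Synonymous differences: 1.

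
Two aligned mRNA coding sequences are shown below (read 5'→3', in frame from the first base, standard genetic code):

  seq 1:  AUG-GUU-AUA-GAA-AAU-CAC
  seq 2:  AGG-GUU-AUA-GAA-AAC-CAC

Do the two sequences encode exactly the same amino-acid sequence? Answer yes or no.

no

Codon 1: AUG Met / AGG Arg — nonsynonymous.
Codon 2: GUU Val / GUU Val — identical.
Codon 3: AUA Ile / AUA Ile — identical.
Codon 4: GAA Glu / GAA Glu — identical.
Codon 5: AAU Asn / AAC Asn — synonymous.
Codon 6: CAC His / CAC His — identical.
Nonsynonymous differences: 1 → different protein.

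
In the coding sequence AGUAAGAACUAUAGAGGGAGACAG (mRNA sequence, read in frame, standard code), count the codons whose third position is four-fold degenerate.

1

Codon 1 AGU (Ser): third position 2-fold.
Codon 2 AAG (Lys): third position 2-fold.
Codon 3 AAC (Asn): third position 2-fold.
Codon 4 UAU (Tyr): third position 2-fold.
Codon 5 AGA (Arg): third position 2-fold.
Codon 6 GGG (Gly): third position 4-fold.
Codon 7 AGA (Arg): third position 2-fold.
Codon 8 CAG (Gln): third position 2-fold.
Four-fold degenerate third positions: 1.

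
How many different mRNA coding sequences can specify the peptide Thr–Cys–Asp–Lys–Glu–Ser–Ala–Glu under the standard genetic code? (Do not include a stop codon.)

3072

Thr: 4 codons.
Cys: 2 codons.
Asp: 2 codons.
Lys: 2 codons.
Glu: 2 codons.
Ser: 6 codons.
Ala: 4 codons.
Glu: 2 codons.
4 × 2 × 2 × 2 × 2 × 6 × 4 × 2 = 3072.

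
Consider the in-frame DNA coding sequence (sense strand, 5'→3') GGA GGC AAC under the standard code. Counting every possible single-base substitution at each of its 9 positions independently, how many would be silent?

Codon 1 (GGA, Gly): 3 synonymous substitutions.
Codon 2 (GGC, Gly): 3 synonymous substitutions.
Codon 3 (AAC, Asn): 1 synonymous substitution.
Total: 3 + 3 + 1 = 7.

7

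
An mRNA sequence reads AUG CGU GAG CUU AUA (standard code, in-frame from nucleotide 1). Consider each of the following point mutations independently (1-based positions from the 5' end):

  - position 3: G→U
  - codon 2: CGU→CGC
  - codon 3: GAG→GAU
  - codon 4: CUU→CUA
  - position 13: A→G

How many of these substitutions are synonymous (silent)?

Codon 1: AUG (Met) → AUU (Ile) — missense.
Codon 2: CGU (Arg) → CGC (Arg) — synonymous.
Codon 3: GAG (Glu) → GAU (Asp) — missense.
Codon 4: CUU (Leu) → CUA (Leu) — synonymous.
Codon 5: AUA (Ile) → GUA (Val) — missense.
Synonymous: 2 of 5.

2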